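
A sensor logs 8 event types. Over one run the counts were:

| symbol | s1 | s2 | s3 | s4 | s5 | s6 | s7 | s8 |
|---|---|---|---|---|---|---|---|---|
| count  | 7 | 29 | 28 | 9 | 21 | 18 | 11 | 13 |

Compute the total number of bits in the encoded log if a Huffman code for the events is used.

Merge the two smallest weights repeatedly:
s1(7) + s4(9) → 16
s7(11) + s8(13) → 24
16 + s6(18) → 34
s5(21) + 24 → 45
s3(28) + s2(29) → 57
34 + 45 → 79
57 + 79 → 136
Each symbol's bit-cost is frequency × depth; summing gives 391 bits (equivalently 16 + 24 + 34 + 45 + 57 + 79 + 136).

391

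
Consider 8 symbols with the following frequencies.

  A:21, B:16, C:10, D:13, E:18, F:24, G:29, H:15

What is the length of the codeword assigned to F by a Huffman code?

3

Repeatedly merge the two smallest:
C(10) + D(13) → 23
H(15) + B(16) → 31
E(18) + A(21) → 39
23 + F(24) → 47
G(29) + 31 → 60
39 + 47 → 86
60 + 86 → 146
F's leaf is at depth 3, giving a 3-bit codeword.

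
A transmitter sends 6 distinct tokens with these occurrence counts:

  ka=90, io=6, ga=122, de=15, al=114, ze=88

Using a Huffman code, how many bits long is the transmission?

1000

Greedily combine the two least-frequent nodes:
combine io(6), de(15) → 21
combine 21, ze(88) → 109
combine ka(90), 109 → 199
combine al(114), ga(122) → 236
combine 199, 236 → 435
Total encoded bits = sum of merged weights = 21 + 109 + 199 + 236 + 435 = 1000.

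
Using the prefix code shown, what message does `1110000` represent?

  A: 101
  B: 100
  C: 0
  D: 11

DBCC

Read left to right; each codeword is recognised as soon as it completes (prefix code):
  11→D | 100→B | 0→C | 0→C
Decoded message: DBCC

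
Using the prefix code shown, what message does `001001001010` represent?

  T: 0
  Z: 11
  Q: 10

Read left to right; each codeword is recognised as soon as it completes (prefix code):
  0→T | 0→T | 10→Q | 0→T | 10→Q | 0→T | 10→Q | 10→Q
Decoded message: TTQTQTQQ

TTQTQTQQ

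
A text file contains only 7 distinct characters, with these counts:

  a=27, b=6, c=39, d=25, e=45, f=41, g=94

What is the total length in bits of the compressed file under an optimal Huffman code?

Merge the two smallest weights repeatedly:
merge b(6) and d(25): 31
merge a(27) and 31: 58
merge c(39) and f(41): 80
merge e(45) and 58: 103
merge 80 and g(94): 174
merge 103 and 174: 277
The encoded length is the sum of every internal node's weight: 31 + 58 + 80 + 103 + 174 + 277 = 723 bits.

723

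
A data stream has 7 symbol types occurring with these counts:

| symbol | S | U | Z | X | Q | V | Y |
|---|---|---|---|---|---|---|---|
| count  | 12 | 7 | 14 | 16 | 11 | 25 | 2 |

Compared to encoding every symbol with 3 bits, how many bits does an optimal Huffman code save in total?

Fixed-length: 3 bits × 87 symbols = 261 bits.
Huffman merges:
merge Y(2) and U(7): 9
merge 9 and Q(11): 20
merge S(12) and Z(14): 26
merge X(16) and 20: 36
merge V(25) and 26: 51
merge 36 and 51: 87
Huffman total = 9 + 20 + 26 + 36 + 51 + 87 = 229 bits.
Saving = 261 − 229 = 32 bits.

32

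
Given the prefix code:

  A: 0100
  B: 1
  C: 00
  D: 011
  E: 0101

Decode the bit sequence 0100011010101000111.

ADEADB

Read left to right; each codeword is recognised as soon as it completes (prefix code):
  0100→A | 011→D | 0101→E | 0100→A | 011→D | 1→B
Decoded message: ADEADB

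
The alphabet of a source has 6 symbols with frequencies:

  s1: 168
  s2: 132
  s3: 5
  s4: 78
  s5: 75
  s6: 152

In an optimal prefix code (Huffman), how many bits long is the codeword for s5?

Repeatedly merge the two smallest:
combine s3(5), s5(75) → 80
combine s4(78), 80 → 158
combine s2(132), s6(152) → 284
combine 158, s1(168) → 326
combine 284, 326 → 610
s5 sits 4 levels below the root, so its codeword is 4 bits.

4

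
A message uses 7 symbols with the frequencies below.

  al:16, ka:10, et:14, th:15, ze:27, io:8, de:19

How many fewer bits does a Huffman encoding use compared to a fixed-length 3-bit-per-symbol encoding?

Fixed-length: 3 bits × 109 symbols = 327 bits.
Huffman merges:
merge io(8) and ka(10): 18
merge et(14) and th(15): 29
merge al(16) and 18: 34
merge de(19) and ze(27): 46
merge 29 and 34: 63
merge 46 and 63: 109
Huffman total = 18 + 29 + 34 + 46 + 63 + 109 = 299 bits.
Saving = 327 − 299 = 28 bits.

28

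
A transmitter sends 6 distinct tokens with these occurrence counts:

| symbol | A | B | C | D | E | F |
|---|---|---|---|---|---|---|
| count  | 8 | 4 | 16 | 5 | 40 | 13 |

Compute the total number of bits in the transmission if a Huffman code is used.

Greedily combine the two least-frequent nodes:
merge B(4) and D(5): 9
merge A(8) and 9: 17
merge F(13) and C(16): 29
merge 17 and 29: 46
merge E(40) and 46: 86
Total encoded bits = sum of merged weights = 9 + 17 + 29 + 46 + 86 = 187.

187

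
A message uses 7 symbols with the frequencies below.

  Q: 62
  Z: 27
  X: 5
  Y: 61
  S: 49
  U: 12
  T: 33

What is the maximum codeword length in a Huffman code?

Merge the two lowest-weight nodes at each step:
merge X(5) and U(12): 17
merge 17 and Z(27): 44
merge T(33) and 44: 77
merge S(49) and Y(61): 110
merge Q(62) and 77: 139
merge 110 and 139: 249
Maximum depth reached is 5.

5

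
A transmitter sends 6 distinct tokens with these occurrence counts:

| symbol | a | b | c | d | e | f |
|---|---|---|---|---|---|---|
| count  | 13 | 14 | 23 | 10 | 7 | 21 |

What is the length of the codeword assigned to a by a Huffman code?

3

Repeatedly merge the two smallest:
e(7) + d(10) → 17
a(13) + b(14) → 27
17 + f(21) → 38
c(23) + 27 → 50
38 + 50 → 88
a's leaf is at depth 3, giving a 3-bit codeword.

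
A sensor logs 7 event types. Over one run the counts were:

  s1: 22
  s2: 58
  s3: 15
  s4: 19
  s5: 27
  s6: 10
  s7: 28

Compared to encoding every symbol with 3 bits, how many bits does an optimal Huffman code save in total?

61

Fixed-length: 3 bits × 179 symbols = 537 bits.
Huffman merges:
s6(10) + s3(15) → 25
s4(19) + s1(22) → 41
25 + s5(27) → 52
s7(28) + 41 → 69
52 + s2(58) → 110
69 + 110 → 179
Huffman total = 25 + 41 + 52 + 69 + 110 + 179 = 476 bits.
Saving = 537 − 476 = 61 bits.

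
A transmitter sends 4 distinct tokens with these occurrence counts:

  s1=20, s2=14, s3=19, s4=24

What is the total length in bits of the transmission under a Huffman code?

Build the Huffman tree bottom-up:
combine s2(14), s3(19) → 33
combine s1(20), s4(24) → 44
combine 33, 44 → 77
Total encoded bits = sum of merged weights = 33 + 44 + 77 = 154.

154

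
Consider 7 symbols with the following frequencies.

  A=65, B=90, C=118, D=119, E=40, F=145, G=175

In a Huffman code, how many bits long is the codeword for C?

Repeatedly merge the two smallest:
merge E(40) and A(65): 105
merge B(90) and 105: 195
merge C(118) and D(119): 237
merge F(145) and G(175): 320
merge 195 and 237: 432
merge 320 and 432: 752
C's leaf is at depth 3, giving a 3-bit codeword.

3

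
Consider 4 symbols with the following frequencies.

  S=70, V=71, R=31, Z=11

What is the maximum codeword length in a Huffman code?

Merge the two lowest-weight nodes at each step:
merge Z(11) and R(31): 42
merge 42 and S(70): 112
merge V(71) and 112: 183
Maximum depth reached is 3.

3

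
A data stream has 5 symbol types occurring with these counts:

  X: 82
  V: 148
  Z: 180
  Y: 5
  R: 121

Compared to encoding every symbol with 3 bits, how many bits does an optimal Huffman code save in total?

449

Fixed-length: 3 bits × 536 symbols = 1608 bits.
Huffman merges:
combine Y(5), X(82) → 87
combine 87, R(121) → 208
combine V(148), Z(180) → 328
combine 208, 328 → 536
Huffman total = 87 + 208 + 328 + 536 = 1159 bits.
Saving = 1608 − 1159 = 449 bits.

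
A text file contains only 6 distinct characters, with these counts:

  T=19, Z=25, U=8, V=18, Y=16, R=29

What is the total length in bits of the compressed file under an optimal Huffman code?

Merge the two smallest weights repeatedly:
combine U(8), Y(16) → 24
combine V(18), T(19) → 37
combine 24, Z(25) → 49
combine R(29), 37 → 66
combine 49, 66 → 115
The encoded length is the sum of every internal node's weight: 24 + 37 + 49 + 66 + 115 = 291 bits.

291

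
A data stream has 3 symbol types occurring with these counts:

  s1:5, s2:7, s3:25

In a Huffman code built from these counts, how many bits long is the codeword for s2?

Build the tree from the bottom:
s1(5) + s2(7) → 12
12 + s3(25) → 37
s2 sits 2 levels below the root, so its codeword is 2 bits.

2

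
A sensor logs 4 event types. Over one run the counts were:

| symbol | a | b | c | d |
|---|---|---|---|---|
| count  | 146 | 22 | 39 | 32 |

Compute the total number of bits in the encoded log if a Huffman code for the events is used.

Merge the two smallest weights repeatedly:
combine b(22), d(32) → 54
combine c(39), 54 → 93
combine 93, a(146) → 239
Each symbol's bit-cost is frequency × depth; summing gives 386 bits (equivalently 54 + 93 + 239).

386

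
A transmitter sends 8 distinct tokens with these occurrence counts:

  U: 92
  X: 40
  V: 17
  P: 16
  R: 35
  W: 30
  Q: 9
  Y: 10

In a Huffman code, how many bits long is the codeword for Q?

Huffman merges, smallest pair first:
combine Q(9), Y(10) → 19
combine P(16), V(17) → 33
combine 19, W(30) → 49
combine 33, R(35) → 68
combine X(40), 49 → 89
combine 68, 89 → 157
combine U(92), 157 → 249
Q sits 5 levels below the root, so its codeword is 5 bits.

5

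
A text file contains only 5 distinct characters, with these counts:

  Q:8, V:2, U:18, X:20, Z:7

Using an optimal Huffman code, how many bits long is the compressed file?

Greedily combine the two least-frequent nodes:
combine V(2), Z(7) → 9
combine Q(8), 9 → 17
combine 17, U(18) → 35
combine X(20), 35 → 55
Each symbol's bit-cost is frequency × depth; summing gives 116 bits (equivalently 9 + 17 + 35 + 55).

116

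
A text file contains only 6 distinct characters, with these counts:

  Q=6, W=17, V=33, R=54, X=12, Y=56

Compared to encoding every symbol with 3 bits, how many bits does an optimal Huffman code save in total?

125

Fixed-length: 3 bits × 178 symbols = 534 bits.
Huffman merges:
merge Q(6) and X(12): 18
merge W(17) and 18: 35
merge V(33) and 35: 68
merge R(54) and Y(56): 110
merge 68 and 110: 178
Huffman total = 18 + 35 + 68 + 110 + 178 = 409 bits.
Saving = 534 − 409 = 125 bits.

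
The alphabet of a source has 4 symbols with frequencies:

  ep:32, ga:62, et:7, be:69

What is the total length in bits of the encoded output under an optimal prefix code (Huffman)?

Merge the two smallest weights repeatedly:
combine et(7), ep(32) → 39
combine 39, ga(62) → 101
combine be(69), 101 → 170
Each symbol's bit-cost is frequency × depth; summing gives 310 bits (equivalently 39 + 101 + 170).

310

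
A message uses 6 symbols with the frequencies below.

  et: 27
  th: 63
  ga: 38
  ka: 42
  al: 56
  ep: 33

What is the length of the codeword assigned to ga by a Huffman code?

3

Huffman merges, smallest pair first:
combine et(27), ep(33) → 60
combine ga(38), ka(42) → 80
combine al(56), 60 → 116
combine th(63), 80 → 143
combine 116, 143 → 259
The subtree containing ga is merged 3 times, so code length = 3.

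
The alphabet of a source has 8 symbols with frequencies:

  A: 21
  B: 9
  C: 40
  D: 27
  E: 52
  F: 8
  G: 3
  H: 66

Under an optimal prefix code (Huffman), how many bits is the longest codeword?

5

Merge the two lowest-weight nodes at each step:
merge G(3) and F(8): 11
merge B(9) and 11: 20
merge 20 and A(21): 41
merge D(27) and C(40): 67
merge 41 and E(52): 93
merge H(66) and 67: 133
merge 93 and 133: 226
Maximum depth reached is 5.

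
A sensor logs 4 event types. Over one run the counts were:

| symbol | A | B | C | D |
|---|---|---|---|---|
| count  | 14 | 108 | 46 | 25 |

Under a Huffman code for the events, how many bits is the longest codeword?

3

Merge the two lowest-weight nodes at each step:
merge A(14) and D(25): 39
merge 39 and C(46): 85
merge 85 and B(108): 193
Maximum depth reached is 3.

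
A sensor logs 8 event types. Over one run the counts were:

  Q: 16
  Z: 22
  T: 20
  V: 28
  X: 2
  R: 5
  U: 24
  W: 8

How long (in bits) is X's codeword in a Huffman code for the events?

Repeatedly merge the two smallest:
merge X(2) and R(5): 7
merge 7 and W(8): 15
merge 15 and Q(16): 31
merge T(20) and Z(22): 42
merge U(24) and V(28): 52
merge 31 and 42: 73
merge 52 and 73: 125
The subtree containing X is merged 5 times, so code length = 5.

5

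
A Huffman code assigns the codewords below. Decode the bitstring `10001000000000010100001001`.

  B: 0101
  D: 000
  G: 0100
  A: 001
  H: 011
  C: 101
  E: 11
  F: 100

FGDDAGAA

Read left to right; each codeword is recognised as soon as it completes (prefix code):
  100→F | 0100→G | 000→D | 000→D | 001→A | 0100→G | 001→A | 001→A
Decoded message: FGDDAGAA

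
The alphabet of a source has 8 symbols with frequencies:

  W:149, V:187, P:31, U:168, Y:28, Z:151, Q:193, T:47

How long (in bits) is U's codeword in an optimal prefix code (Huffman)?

3

Huffman merges, smallest pair first:
combine Y(28), P(31) → 59
combine T(47), 59 → 106
combine 106, W(149) → 255
combine Z(151), U(168) → 319
combine V(187), Q(193) → 380
combine 255, 319 → 574
combine 380, 574 → 954
U's leaf is at depth 3, giving a 3-bit codeword.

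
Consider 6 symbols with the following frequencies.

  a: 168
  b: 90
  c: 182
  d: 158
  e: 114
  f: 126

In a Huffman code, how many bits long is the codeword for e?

Huffman merges, smallest pair first:
combine b(90), e(114) → 204
combine f(126), d(158) → 284
combine a(168), c(182) → 350
combine 204, 284 → 488
combine 350, 488 → 838
The subtree containing e is merged 3 times, so code length = 3.

3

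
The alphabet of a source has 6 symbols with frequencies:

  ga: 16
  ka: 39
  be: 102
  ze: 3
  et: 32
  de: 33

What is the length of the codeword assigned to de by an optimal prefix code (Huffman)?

3

Build the tree from the bottom:
ze(3) + ga(16) → 19
19 + et(32) → 51
de(33) + ka(39) → 72
51 + 72 → 123
be(102) + 123 → 225
de's leaf is at depth 3, giving a 3-bit codeword.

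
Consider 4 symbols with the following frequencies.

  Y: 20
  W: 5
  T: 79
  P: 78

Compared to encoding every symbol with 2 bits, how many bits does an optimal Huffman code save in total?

54

Fixed-length: 2 bits × 182 symbols = 364 bits.
Huffman merges:
merge W(5) and Y(20): 25
merge 25 and P(78): 103
merge T(79) and 103: 182
Huffman total = 25 + 103 + 182 = 310 bits.
Saving = 364 − 310 = 54 bits.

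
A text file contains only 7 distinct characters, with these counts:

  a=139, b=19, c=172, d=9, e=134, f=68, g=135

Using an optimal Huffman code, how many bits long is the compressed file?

1706

Merge the two smallest weights repeatedly:
merge d(9) and b(19): 28
merge 28 and f(68): 96
merge 96 and e(134): 230
merge g(135) and a(139): 274
merge c(172) and 230: 402
merge 274 and 402: 676
Total encoded bits = sum of merged weights = 28 + 96 + 230 + 274 + 402 + 676 = 1706.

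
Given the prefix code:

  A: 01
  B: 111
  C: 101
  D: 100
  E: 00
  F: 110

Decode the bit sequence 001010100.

ECAE

Read left to right; each codeword is recognised as soon as it completes (prefix code):
  00→E | 101→C | 01→A | 00→E
Decoded message: ECAE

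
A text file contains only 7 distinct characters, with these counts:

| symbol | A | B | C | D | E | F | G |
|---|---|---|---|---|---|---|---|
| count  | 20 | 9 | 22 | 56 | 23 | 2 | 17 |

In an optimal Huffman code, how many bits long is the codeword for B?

Huffman merges, smallest pair first:
merge F(2) and B(9): 11
merge 11 and G(17): 28
merge A(20) and C(22): 42
merge E(23) and 28: 51
merge 42 and 51: 93
merge D(56) and 93: 149
B's leaf is at depth 5, giving a 5-bit codeword.

5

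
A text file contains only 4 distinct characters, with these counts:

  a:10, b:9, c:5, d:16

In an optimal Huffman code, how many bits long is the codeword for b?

Repeatedly merge the two smallest:
merge c(5) and b(9): 14
merge a(10) and 14: 24
merge d(16) and 24: 40
The subtree containing b is merged 3 times, so code length = 3.

3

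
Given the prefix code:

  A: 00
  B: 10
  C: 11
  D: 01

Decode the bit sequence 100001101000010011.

BADBBADAC

Read left to right; each codeword is recognised as soon as it completes (prefix code):
  10→B | 00→A | 01→D | 10→B | 10→B | 00→A | 01→D | 00→A | 11→C
Decoded message: BADBBADAC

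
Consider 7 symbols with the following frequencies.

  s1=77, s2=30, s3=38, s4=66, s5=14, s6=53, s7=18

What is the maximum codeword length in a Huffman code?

Merge the two lowest-weight nodes at each step:
s5(14) + s7(18) → 32
s2(30) + 32 → 62
s3(38) + s6(53) → 91
62 + s4(66) → 128
s1(77) + 91 → 168
128 + 168 → 296
The rarest symbols sit at the bottom; the longest codeword is 4 bits.

4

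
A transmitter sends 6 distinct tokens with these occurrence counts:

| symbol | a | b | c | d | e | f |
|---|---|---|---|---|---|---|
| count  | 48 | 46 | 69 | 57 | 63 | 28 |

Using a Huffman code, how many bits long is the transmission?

801

Merge the two smallest weights repeatedly:
merge f(28) and b(46): 74
merge a(48) and d(57): 105
merge e(63) and c(69): 132
merge 74 and 105: 179
merge 132 and 179: 311
Total encoded bits = sum of merged weights = 74 + 105 + 132 + 179 + 311 = 801.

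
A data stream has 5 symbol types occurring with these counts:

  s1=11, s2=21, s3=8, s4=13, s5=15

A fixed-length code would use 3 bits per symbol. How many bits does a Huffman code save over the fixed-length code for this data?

Fixed-length: 3 bits × 68 symbols = 204 bits.
Huffman merges:
combine s3(8), s1(11) → 19
combine s4(13), s5(15) → 28
combine 19, s2(21) → 40
combine 28, 40 → 68
Huffman total = 19 + 28 + 40 + 68 = 155 bits.
Saving = 204 − 155 = 49 bits.

49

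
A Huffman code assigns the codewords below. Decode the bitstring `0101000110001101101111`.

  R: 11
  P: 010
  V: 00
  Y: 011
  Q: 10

Read left to right; each codeword is recognised as soon as it completes (prefix code):
  010→P | 10→Q | 00→V | 11→R | 00→V | 011→Y | 011→Y | 011→Y | 11→R
Decoded message: PQVRVYYYR

PQVRVYYYR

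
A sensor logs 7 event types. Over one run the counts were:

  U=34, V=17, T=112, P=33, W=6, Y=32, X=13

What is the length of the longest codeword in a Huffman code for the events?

Merge the two lowest-weight nodes at each step:
merge W(6) and X(13): 19
merge V(17) and 19: 36
merge Y(32) and P(33): 65
merge U(34) and 36: 70
merge 65 and 70: 135
merge T(112) and 135: 247
Maximum depth reached is 5.

5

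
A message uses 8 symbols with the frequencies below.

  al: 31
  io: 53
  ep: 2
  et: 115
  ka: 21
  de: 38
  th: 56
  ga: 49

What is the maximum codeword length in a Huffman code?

5

Merge the two lowest-weight nodes at each step:
ep(2) + ka(21) → 23
23 + al(31) → 54
de(38) + ga(49) → 87
io(53) + 54 → 107
th(56) + 87 → 143
107 + et(115) → 222
143 + 222 → 365
The rarest symbols sit at the bottom; the longest codeword is 5 bits.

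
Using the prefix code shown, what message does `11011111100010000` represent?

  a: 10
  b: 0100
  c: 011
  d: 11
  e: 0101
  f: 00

Read left to right; each codeword is recognised as soon as it completes (prefix code):
  11→d | 011→c | 11→d | 11→d | 00→f | 0100→b | 00→f
Decoded message: dcddfbf

dcddfbf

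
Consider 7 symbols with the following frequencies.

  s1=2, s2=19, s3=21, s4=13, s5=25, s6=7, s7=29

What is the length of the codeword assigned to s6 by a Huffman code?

4

Repeatedly merge the two smallest:
s1(2) + s6(7) → 9
9 + s4(13) → 22
s2(19) + s3(21) → 40
22 + s5(25) → 47
s7(29) + 40 → 69
47 + 69 → 116
The subtree containing s6 is merged 4 times, so code length = 4.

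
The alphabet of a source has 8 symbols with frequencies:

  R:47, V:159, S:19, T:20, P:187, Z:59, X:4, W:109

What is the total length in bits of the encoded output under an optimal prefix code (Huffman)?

Build the Huffman tree bottom-up:
X(4) + S(19) → 23
T(20) + 23 → 43
43 + R(47) → 90
Z(59) + 90 → 149
W(109) + 149 → 258
V(159) + P(187) → 346
258 + 346 → 604
The encoded length is the sum of every internal node's weight: 23 + 43 + 90 + 149 + 258 + 346 + 604 = 1513 bits.

1513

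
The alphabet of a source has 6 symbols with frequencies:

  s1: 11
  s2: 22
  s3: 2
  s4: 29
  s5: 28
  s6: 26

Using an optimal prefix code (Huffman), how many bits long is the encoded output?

284

Greedily combine the two least-frequent nodes:
merge s3(2) and s1(11): 13
merge 13 and s2(22): 35
merge s6(26) and s5(28): 54
merge s4(29) and 35: 64
merge 54 and 64: 118
The encoded length is the sum of every internal node's weight: 13 + 35 + 54 + 64 + 118 = 284 bits.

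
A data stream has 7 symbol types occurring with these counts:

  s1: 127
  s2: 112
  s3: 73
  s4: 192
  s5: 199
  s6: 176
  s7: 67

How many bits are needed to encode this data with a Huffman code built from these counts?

2587

Greedily combine the two least-frequent nodes:
s7(67) + s3(73) → 140
s2(112) + s1(127) → 239
140 + s6(176) → 316
s4(192) + s5(199) → 391
239 + 316 → 555
391 + 555 → 946
The encoded length is the sum of every internal node's weight: 140 + 239 + 316 + 391 + 555 + 946 = 2587 bits.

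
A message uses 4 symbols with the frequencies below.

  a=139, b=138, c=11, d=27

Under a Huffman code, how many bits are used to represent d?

3

Huffman merges, smallest pair first:
c(11) + d(27) → 38
38 + b(138) → 176
a(139) + 176 → 315
The subtree containing d is merged 3 times, so code length = 3.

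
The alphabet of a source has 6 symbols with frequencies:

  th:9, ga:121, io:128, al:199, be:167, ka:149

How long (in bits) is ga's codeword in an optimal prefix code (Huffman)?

Huffman merges, smallest pair first:
merge th(9) and ga(121): 130
merge io(128) and 130: 258
merge ka(149) and be(167): 316
merge al(199) and 258: 457
merge 316 and 457: 773
ga's leaf is at depth 4, giving a 4-bit codeword.

4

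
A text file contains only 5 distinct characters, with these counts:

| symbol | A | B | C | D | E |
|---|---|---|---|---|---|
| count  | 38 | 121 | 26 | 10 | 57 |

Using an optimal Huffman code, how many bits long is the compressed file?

493

Merge the two smallest weights repeatedly:
combine D(10), C(26) → 36
combine 36, A(38) → 74
combine E(57), 74 → 131
combine B(121), 131 → 252
The encoded length is the sum of every internal node's weight: 36 + 74 + 131 + 252 = 493 bits.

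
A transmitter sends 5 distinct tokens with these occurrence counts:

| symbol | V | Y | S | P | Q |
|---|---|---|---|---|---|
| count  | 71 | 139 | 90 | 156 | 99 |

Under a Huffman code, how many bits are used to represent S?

Repeatedly merge the two smallest:
merge V(71) and S(90): 161
merge Q(99) and Y(139): 238
merge P(156) and 161: 317
merge 238 and 317: 555
S sits 3 levels below the root, so its codeword is 3 bits.

3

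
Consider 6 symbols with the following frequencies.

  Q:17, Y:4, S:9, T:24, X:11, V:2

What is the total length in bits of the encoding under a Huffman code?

Build the Huffman tree bottom-up:
combine V(2), Y(4) → 6
combine 6, S(9) → 15
combine X(11), 15 → 26
combine Q(17), T(24) → 41
combine 26, 41 → 67
Total encoded bits = sum of merged weights = 6 + 15 + 26 + 41 + 67 = 155.

155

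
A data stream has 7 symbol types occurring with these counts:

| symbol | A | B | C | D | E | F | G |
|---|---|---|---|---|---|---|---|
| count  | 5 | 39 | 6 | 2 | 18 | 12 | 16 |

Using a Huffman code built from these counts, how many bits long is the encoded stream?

Greedily combine the two least-frequent nodes:
D(2) + A(5) → 7
C(6) + 7 → 13
F(12) + 13 → 25
G(16) + E(18) → 34
25 + 34 → 59
B(39) + 59 → 98
Total encoded bits = sum of merged weights = 7 + 13 + 25 + 34 + 59 + 98 = 236.

236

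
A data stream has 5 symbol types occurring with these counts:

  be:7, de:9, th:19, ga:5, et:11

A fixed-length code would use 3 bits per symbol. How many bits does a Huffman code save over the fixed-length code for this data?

Fixed-length: 3 bits × 51 symbols = 153 bits.
Huffman merges:
ga(5) + be(7) → 12
de(9) + et(11) → 20
12 + th(19) → 31
20 + 31 → 51
Huffman total = 12 + 20 + 31 + 51 = 114 bits.
Saving = 153 − 114 = 39 bits.

39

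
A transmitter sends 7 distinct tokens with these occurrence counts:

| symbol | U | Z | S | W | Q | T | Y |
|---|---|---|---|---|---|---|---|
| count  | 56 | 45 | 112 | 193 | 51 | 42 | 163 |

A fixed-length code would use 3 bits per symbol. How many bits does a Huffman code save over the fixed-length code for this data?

Fixed-length: 3 bits × 662 symbols = 1986 bits.
Huffman merges:
T(42) + Z(45) → 87
Q(51) + U(56) → 107
87 + 107 → 194
S(112) + Y(163) → 275
W(193) + 194 → 387
275 + 387 → 662
Huffman total = 87 + 107 + 194 + 275 + 387 + 662 = 1712 bits.
Saving = 1986 − 1712 = 274 bits.

274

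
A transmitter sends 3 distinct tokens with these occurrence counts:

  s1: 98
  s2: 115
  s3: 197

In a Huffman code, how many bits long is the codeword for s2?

Huffman merges, smallest pair first:
s1(98) + s2(115) → 213
s3(197) + 213 → 410
s2's leaf is at depth 2, giving a 2-bit codeword.

2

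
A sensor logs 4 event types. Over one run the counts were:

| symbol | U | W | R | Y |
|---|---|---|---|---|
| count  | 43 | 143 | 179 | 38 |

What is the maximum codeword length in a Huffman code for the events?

3

Merge the two lowest-weight nodes at each step:
Y(38) + U(43) → 81
81 + W(143) → 224
R(179) + 224 → 403
The first pair merged (Y, U) ends up deepest, at depth 3.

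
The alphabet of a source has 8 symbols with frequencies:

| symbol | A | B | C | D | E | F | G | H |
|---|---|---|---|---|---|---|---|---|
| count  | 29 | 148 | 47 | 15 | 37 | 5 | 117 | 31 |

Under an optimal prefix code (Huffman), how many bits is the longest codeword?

5

Merge the two lowest-weight nodes at each step:
merge F(5) and D(15): 20
merge 20 and A(29): 49
merge H(31) and E(37): 68
merge C(47) and 49: 96
merge 68 and 96: 164
merge G(117) and B(148): 265
merge 164 and 265: 429
The first pair merged (F, D) ends up deepest, at depth 5.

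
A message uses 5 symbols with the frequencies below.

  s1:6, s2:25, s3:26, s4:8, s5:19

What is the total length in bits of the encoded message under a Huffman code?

Build the Huffman tree bottom-up:
s1(6) + s4(8) → 14
14 + s5(19) → 33
s2(25) + s3(26) → 51
33 + 51 → 84
The encoded length is the sum of every internal node's weight: 14 + 33 + 51 + 84 = 182 bits.

182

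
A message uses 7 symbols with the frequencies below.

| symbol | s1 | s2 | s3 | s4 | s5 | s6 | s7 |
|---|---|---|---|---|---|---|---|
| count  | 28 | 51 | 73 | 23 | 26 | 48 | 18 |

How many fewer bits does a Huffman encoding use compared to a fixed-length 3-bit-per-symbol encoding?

Fixed-length: 3 bits × 267 symbols = 801 bits.
Huffman merges:
merge s7(18) and s4(23): 41
merge s5(26) and s1(28): 54
merge 41 and s6(48): 89
merge s2(51) and 54: 105
merge s3(73) and 89: 162
merge 105 and 162: 267
Huffman total = 41 + 54 + 89 + 105 + 162 + 267 = 718 bits.
Saving = 801 − 718 = 83 bits.

83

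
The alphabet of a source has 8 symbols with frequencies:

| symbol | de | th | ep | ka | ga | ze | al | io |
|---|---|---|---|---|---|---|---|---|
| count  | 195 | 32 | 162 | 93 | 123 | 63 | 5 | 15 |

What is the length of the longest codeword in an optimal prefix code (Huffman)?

6

Merge the two lowest-weight nodes at each step:
combine al(5), io(15) → 20
combine 20, th(32) → 52
combine 52, ze(63) → 115
combine ka(93), 115 → 208
combine ga(123), ep(162) → 285
combine de(195), 208 → 403
combine 285, 403 → 688
The rarest symbols sit at the bottom; the longest codeword is 6 bits.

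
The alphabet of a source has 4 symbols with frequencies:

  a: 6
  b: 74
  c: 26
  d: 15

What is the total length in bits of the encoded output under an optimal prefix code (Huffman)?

Merge the two smallest weights repeatedly:
merge a(6) and d(15): 21
merge 21 and c(26): 47
merge 47 and b(74): 121
Total encoded bits = sum of merged weights = 21 + 47 + 121 = 189.

189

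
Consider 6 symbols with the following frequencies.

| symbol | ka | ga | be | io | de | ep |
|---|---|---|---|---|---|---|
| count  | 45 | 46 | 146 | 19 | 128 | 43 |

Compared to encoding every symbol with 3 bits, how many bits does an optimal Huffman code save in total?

274

Fixed-length: 3 bits × 427 symbols = 1281 bits.
Huffman merges:
io(19) + ep(43) → 62
ka(45) + ga(46) → 91
62 + 91 → 153
de(128) + be(146) → 274
153 + 274 → 427
Huffman total = 62 + 91 + 153 + 274 + 427 = 1007 bits.
Saving = 1281 − 1007 = 274 bits.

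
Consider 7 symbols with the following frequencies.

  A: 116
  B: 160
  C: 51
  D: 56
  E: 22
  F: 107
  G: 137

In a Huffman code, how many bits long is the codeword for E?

4

Build the tree from the bottom:
combine E(22), C(51) → 73
combine D(56), 73 → 129
combine F(107), A(116) → 223
combine 129, G(137) → 266
combine B(160), 223 → 383
combine 266, 383 → 649
E's leaf is at depth 4, giving a 4-bit codeword.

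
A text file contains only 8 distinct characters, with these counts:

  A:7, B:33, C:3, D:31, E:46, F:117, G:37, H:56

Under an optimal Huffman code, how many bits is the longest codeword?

Merge the two lowest-weight nodes at each step:
combine C(3), A(7) → 10
combine 10, D(31) → 41
combine B(33), G(37) → 70
combine 41, E(46) → 87
combine H(56), 70 → 126
combine 87, F(117) → 204
combine 126, 204 → 330
Maximum depth reached is 5.

5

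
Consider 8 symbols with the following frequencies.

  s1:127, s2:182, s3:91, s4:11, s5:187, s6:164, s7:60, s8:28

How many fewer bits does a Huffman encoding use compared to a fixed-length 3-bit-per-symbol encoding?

231

Fixed-length: 3 bits × 850 symbols = 2550 bits.
Huffman merges:
combine s4(11), s8(28) → 39
combine 39, s7(60) → 99
combine s3(91), 99 → 190
combine s1(127), s6(164) → 291
combine s2(182), s5(187) → 369
combine 190, 291 → 481
combine 369, 481 → 850
Huffman total = 39 + 99 + 190 + 291 + 369 + 481 + 850 = 2319 bits.
Saving = 2550 − 2319 = 231 bits.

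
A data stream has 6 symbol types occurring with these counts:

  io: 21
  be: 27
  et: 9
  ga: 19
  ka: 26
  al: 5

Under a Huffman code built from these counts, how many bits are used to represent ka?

Huffman merges, smallest pair first:
al(5) + et(9) → 14
14 + ga(19) → 33
io(21) + ka(26) → 47
be(27) + 33 → 60
47 + 60 → 107
ka's leaf is at depth 2, giving a 2-bit codeword.

2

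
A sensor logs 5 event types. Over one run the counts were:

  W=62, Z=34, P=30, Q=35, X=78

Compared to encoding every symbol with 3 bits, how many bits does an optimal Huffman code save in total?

Fixed-length: 3 bits × 239 symbols = 717 bits.
Huffman merges:
P(30) + Z(34) → 64
Q(35) + W(62) → 97
64 + X(78) → 142
97 + 142 → 239
Huffman total = 64 + 97 + 142 + 239 = 542 bits.
Saving = 717 − 542 = 175 bits.

175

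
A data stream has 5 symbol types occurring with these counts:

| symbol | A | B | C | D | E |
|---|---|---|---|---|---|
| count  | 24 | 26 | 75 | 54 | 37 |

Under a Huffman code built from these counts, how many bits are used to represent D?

Build the tree from the bottom:
merge A(24) and B(26): 50
merge E(37) and 50: 87
merge D(54) and C(75): 129
merge 87 and 129: 216
D sits 2 levels below the root, so its codeword is 2 bits.

2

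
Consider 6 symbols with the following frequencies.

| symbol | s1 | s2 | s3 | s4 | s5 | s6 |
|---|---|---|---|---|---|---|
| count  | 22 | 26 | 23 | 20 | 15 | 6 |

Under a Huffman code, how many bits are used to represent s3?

2

Huffman merges, smallest pair first:
combine s6(6), s5(15) → 21
combine s4(20), 21 → 41
combine s1(22), s3(23) → 45
combine s2(26), 41 → 67
combine 45, 67 → 112
s3 sits 2 levels below the root, so its codeword is 2 bits.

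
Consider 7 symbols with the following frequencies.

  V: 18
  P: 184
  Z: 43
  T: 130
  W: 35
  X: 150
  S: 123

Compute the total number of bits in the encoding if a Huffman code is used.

Merge the two smallest weights repeatedly:
V(18) + W(35) → 53
Z(43) + 53 → 96
96 + S(123) → 219
T(130) + X(150) → 280
P(184) + 219 → 403
280 + 403 → 683
The encoded length is the sum of every internal node's weight: 53 + 96 + 219 + 280 + 403 + 683 = 1734 bits.

1734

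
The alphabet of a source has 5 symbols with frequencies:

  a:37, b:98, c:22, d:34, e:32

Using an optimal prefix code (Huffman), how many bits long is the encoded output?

473

Greedily combine the two least-frequent nodes:
combine c(22), e(32) → 54
combine d(34), a(37) → 71
combine 54, 71 → 125
combine b(98), 125 → 223
Each symbol's bit-cost is frequency × depth; summing gives 473 bits (equivalently 54 + 71 + 125 + 223).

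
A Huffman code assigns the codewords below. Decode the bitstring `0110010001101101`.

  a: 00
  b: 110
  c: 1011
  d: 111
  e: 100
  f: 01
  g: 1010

feefcf

Read left to right; each codeword is recognised as soon as it completes (prefix code):
  01→f | 100→e | 100→e | 01→f | 1011→c | 01→f
Decoded message: feefcf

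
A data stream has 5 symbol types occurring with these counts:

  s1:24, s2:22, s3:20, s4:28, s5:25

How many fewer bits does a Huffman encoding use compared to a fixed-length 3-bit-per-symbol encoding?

77

Fixed-length: 3 bits × 119 symbols = 357 bits.
Huffman merges:
s3(20) + s2(22) → 42
s1(24) + s5(25) → 49
s4(28) + 42 → 70
49 + 70 → 119
Huffman total = 42 + 49 + 70 + 119 = 280 bits.
Saving = 357 − 280 = 77 bits.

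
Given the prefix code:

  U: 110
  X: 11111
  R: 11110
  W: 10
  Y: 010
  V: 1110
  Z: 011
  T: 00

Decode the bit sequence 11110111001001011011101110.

Read left to right; each codeword is recognised as soon as it completes (prefix code):
  11110→R | 1110→V | 010→Y | 010→Y | 110→U | 1110→V | 1110→V
Decoded message: RVYYUVV

RVYYUVV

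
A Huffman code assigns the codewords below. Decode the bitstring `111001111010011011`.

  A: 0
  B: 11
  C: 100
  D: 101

Read left to right; each codeword is recognised as soon as it completes (prefix code):
  11→B | 100→C | 11→B | 11→B | 0→A | 100→C | 11→B | 0→A | 11→B
Decoded message: BCBBACBAB

BCBBACBAB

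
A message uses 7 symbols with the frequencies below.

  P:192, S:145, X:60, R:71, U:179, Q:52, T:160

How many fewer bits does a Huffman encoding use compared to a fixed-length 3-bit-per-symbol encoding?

Fixed-length: 3 bits × 859 symbols = 2577 bits.
Huffman merges:
Q(52) + X(60) → 112
R(71) + 112 → 183
S(145) + T(160) → 305
U(179) + 183 → 362
P(192) + 305 → 497
362 + 497 → 859
Huffman total = 112 + 183 + 305 + 362 + 497 + 859 = 2318 bits.
Saving = 2577 − 2318 = 259 bits.

259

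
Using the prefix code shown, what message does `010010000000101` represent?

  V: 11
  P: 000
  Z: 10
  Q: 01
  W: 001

Read left to right; each codeword is recognised as soon as it completes (prefix code):
  01→Q | 001→W | 000→P | 000→P | 01→Q | 01→Q
Decoded message: QWPPQQ

QWPPQQ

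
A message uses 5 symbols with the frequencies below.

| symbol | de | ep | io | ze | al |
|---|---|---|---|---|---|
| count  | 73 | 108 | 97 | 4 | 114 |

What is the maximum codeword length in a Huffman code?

Merge the two lowest-weight nodes at each step:
ze(4) + de(73) → 77
77 + io(97) → 174
ep(108) + al(114) → 222
174 + 222 → 396
The rarest symbols sit at the bottom; the longest codeword is 3 bits.

3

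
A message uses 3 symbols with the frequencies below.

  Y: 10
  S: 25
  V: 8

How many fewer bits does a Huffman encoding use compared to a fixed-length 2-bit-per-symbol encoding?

25

Fixed-length: 2 bits × 43 symbols = 86 bits.
Huffman merges:
V(8) + Y(10) → 18
18 + S(25) → 43
Huffman total = 18 + 43 = 61 bits.
Saving = 86 − 61 = 25 bits.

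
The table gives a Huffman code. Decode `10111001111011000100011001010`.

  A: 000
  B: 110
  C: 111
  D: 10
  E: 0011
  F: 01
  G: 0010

DCEBBGEGD

Read left to right; each codeword is recognised as soon as it completes (prefix code):
  10→D | 111→C | 0011→E | 110→B | 110→B | 0010→G | 0011→E | 0010→G | 10→D
Decoded message: DCEBBGEGD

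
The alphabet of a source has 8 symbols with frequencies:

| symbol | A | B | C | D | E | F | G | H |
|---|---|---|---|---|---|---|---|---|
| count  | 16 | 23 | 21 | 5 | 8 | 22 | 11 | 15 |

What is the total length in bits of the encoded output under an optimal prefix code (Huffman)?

353

Merge the two smallest weights repeatedly:
combine D(5), E(8) → 13
combine G(11), 13 → 24
combine H(15), A(16) → 31
combine C(21), F(22) → 43
combine B(23), 24 → 47
combine 31, 43 → 74
combine 47, 74 → 121
The encoded length is the sum of every internal node's weight: 13 + 24 + 31 + 43 + 47 + 74 + 121 = 353 bits.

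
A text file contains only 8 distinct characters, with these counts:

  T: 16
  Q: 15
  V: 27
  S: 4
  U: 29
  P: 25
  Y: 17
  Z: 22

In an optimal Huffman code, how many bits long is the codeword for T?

3

Huffman merges, smallest pair first:
merge S(4) and Q(15): 19
merge T(16) and Y(17): 33
merge 19 and Z(22): 41
merge P(25) and V(27): 52
merge U(29) and 33: 62
merge 41 and 52: 93
merge 62 and 93: 155
The subtree containing T is merged 3 times, so code length = 3.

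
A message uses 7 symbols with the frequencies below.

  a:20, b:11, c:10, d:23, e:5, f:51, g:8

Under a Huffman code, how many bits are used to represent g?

Huffman merges, smallest pair first:
combine e(5), g(8) → 13
combine c(10), b(11) → 21
combine 13, a(20) → 33
combine 21, d(23) → 44
combine 33, 44 → 77
combine f(51), 77 → 128
g's leaf is at depth 4, giving a 4-bit codeword.

4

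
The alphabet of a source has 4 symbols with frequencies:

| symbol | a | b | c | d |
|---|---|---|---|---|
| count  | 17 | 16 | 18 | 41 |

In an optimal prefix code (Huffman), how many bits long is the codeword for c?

2

Repeatedly merge the two smallest:
combine b(16), a(17) → 33
combine c(18), 33 → 51
combine d(41), 51 → 92
c's leaf is at depth 2, giving a 2-bit codeword.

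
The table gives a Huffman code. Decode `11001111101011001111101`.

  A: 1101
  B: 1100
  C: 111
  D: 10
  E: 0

Read left to right; each codeword is recognised as soon as it completes (prefix code):
  1100→B | 111→C | 1101→A | 0→E | 1100→B | 111→C | 1101→A
Decoded message: BCAEBCA

BCAEBCA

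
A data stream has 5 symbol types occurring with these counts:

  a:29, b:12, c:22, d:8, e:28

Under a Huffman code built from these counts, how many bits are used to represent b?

3

Huffman merges, smallest pair first:
combine d(8), b(12) → 20
combine 20, c(22) → 42
combine e(28), a(29) → 57
combine 42, 57 → 99
b sits 3 levels below the root, so its codeword is 3 bits.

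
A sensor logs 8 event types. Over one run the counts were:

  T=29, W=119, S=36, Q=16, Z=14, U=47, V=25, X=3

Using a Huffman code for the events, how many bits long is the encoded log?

Build the Huffman tree bottom-up:
merge X(3) and Z(14): 17
merge Q(16) and 17: 33
merge V(25) and T(29): 54
merge 33 and S(36): 69
merge U(47) and 54: 101
merge 69 and 101: 170
merge W(119) and 170: 289
The encoded length is the sum of every internal node's weight: 17 + 33 + 54 + 69 + 101 + 170 + 289 = 733 bits.

733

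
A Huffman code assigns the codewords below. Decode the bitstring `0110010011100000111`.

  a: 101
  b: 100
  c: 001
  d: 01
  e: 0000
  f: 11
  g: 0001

dbbfbgf

Read left to right; each codeword is recognised as soon as it completes (prefix code):
  01→d | 100→b | 100→b | 11→f | 100→b | 0001→g | 11→f
Decoded message: dbbfbgf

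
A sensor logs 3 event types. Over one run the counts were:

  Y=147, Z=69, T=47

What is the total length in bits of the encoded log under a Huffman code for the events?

Merge the two smallest weights repeatedly:
merge T(47) and Z(69): 116
merge 116 and Y(147): 263
Each symbol's bit-cost is frequency × depth; summing gives 379 bits (equivalently 116 + 263).

379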